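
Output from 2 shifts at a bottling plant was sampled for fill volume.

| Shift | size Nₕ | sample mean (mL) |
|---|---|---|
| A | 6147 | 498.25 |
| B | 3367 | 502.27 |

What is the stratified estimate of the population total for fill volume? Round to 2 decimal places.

4753885.84

Population total = Σ Nₕ·x̄ₕ (each stratum's size times its mean).
6147·498.25 + 3367·502.27 = 3062742.75 + 1691143.09 = 4753885.84.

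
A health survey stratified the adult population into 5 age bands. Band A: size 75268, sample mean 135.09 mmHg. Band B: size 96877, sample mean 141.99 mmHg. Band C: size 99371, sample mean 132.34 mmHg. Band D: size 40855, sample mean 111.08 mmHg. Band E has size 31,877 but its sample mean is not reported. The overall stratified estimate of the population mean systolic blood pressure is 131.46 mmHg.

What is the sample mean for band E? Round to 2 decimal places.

Σ Nₕx̄ₕ = N·μ, so 31877·x̄_E = 344248·131.46 − (75268·135.09 + 96877·141.99 + 99371·132.34 + 40855·111.08).
= 45254842.08 − 41612450.89 = 3642391.19.
x̄_E = 3642391.19 / 31877 = 114.2639... → 114.26.

114.26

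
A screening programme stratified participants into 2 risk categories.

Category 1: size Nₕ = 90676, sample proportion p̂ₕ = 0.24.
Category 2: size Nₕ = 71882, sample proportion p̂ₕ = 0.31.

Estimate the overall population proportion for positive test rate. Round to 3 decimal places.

0.271

Wₕ = Nₕ/N with N = 162558: 0.5578, 0.4422.
p̂_st = 0.5578·0.24 + 0.4422·0.31 ≈ 0.27095... → 0.271.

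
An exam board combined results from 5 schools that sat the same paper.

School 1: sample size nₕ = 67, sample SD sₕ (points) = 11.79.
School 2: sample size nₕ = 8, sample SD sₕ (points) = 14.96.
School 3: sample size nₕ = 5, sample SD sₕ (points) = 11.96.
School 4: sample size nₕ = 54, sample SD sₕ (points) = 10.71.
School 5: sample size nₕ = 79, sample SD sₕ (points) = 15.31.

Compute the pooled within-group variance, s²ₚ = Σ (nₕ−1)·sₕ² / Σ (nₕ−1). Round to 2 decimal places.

1: (67−1)·11.79² = 66·139.0041 = 9174.2706
2: (8−1)·14.96² = 7·223.8016 = 1566.6112
3: (5−1)·11.96² = 4·143.0416 = 572.1664
4: (54−1)·10.71² = 53·114.7041 = 6079.3173
5: (79−1)·15.31² = 78·234.3961 = 18282.8958
Numerator = 35675.2613; denominator = Σ(nₕ−1) = 208.
s²ₚ = 35675.2613/208 = 171.5157... → 171.52.

171.52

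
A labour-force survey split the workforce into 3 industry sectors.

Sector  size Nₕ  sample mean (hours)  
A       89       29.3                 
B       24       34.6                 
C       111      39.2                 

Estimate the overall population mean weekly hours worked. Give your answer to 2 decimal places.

34.77

N = 89 + 24 + 111 = 224.
Weight each subgroup mean by Nₕ/N and sum.
Σ Nₕx̄ₕ = 89·29.3 + 24·34.6 + 111·39.2 = 2607.7 + 830.4 + 4351.2 = 7789.3.
Divide by N: 7789.3 / 224 = 34.7737... → 34.77.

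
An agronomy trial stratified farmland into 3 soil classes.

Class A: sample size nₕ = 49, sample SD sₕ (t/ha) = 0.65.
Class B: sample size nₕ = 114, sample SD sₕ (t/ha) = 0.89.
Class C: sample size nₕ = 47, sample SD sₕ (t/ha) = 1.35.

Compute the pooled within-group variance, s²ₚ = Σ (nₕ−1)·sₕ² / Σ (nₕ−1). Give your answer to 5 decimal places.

Degrees of freedom: 48 + 113 + 46 = 207.
Σ(nₕ−1)sₕ² = 48·0.4225 + 113·0.7921 + 46·1.8225 = 193.6223.
s²ₚ = 193.6223 / 207 = 0.9353734... → 0.93537.

0.93537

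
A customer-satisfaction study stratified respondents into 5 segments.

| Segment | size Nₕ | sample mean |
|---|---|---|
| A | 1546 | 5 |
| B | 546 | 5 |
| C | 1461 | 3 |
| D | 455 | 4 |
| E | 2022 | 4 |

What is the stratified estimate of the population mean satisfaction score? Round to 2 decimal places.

4.10

N = 6030; weights Wₕ = Nₕ/N = (0.2564, 0.0905, 0.2423, 0.0755, 0.3353).
x̄_st = Σ Wₕ·x̄ₕ = 0.2564·5 + 0.0905·5 + 0.2423·3 + 0.0755·4 + 0.3353·4 ≈ 4.1046...
→ 4.10.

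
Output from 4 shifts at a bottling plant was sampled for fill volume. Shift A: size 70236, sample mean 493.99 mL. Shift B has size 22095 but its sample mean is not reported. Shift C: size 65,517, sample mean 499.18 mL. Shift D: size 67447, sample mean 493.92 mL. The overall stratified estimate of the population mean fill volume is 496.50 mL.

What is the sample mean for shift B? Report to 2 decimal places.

504.41

Σ Nₕx̄ₕ = N·μ, so 22095·x̄_B = 225295·496.50 − (70236·493.99 + 65517·499.18 + 67447·493.92).
= 111858967.5 − 100714079.94 = 11144887.56.
x̄_B = 11144887.56 / 22095 = 504.4077... → 504.41.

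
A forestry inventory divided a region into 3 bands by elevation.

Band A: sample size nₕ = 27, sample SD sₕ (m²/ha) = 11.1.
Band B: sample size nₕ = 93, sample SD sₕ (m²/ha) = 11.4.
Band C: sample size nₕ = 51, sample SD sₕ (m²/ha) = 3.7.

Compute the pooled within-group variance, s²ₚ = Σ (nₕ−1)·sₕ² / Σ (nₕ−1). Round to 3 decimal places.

Degrees of freedom: 26 + 92 + 50 = 168.
Σ(nₕ−1)sₕ² = 26·123.21 + 92·129.96 + 50·13.69 = 15844.28.
s²ₚ = 15844.28 / 168 = 94.31119... → 94.311.

94.311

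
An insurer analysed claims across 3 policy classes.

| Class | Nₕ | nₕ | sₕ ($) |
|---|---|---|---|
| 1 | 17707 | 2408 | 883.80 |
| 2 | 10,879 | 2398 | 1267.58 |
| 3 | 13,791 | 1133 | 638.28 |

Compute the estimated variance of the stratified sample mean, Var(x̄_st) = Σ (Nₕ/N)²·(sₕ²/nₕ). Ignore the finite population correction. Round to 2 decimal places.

138.88

N = 42377; Wₕ = Nₕ/N.
class 1: (17707/42377)²·883.80²/2408 = 56.63450
class 2: (10879/42377)²·1267.58²/2398 = 44.15899
class 3: (13791/42377)²·638.28²/1133 = 38.08234
Sum = 138.87583 → 138.88.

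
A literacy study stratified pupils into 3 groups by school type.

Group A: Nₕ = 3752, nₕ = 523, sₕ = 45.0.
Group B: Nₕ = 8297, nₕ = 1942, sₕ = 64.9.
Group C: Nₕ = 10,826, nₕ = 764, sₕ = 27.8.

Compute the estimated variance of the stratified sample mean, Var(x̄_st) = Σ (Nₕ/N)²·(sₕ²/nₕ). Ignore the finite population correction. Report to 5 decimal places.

N = 22875. Term for each stratum: Wₕ²sₕ²/nₕ.
Var(x̄_st) = 0.10416619 + 0.28533835 + 0.22657400 = 0.61607854 → 0.61608.

0.61608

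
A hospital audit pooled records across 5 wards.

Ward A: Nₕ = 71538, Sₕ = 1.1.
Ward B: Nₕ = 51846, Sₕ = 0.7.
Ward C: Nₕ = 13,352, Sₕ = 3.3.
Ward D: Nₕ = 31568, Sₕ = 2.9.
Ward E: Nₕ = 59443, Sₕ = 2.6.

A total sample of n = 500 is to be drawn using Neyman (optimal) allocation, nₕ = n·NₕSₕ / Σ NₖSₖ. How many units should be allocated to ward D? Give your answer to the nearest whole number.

Σ NₕSₕ = 71538·1.1 + 51846·0.7 + 13352·3.3 + 31568·2.9 + 59443·2.6 = 405144.6.
Share for D: 91547.2/405144.6 = 0.22596.
n_D = 500 × 0.22596 = 112.981... → 113.

113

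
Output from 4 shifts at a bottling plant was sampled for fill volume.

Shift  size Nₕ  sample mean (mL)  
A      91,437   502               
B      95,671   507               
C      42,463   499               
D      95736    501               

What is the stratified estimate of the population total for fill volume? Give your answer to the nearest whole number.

Population total = Σ Nₕ·x̄ₕ (each stratum's size times its mean).
91437·502 + 95671·507 + 42463·499 + 95736·501 = 45901374 + 48505197 + 21189037 + 47963736 = 163559344.

163559344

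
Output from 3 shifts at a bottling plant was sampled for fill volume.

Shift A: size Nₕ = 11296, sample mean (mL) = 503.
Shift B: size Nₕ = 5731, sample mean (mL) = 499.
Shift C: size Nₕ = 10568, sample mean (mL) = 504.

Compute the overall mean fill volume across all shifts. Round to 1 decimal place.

502.6

N = 11296 + 5731 + 10568 = 27595.
The stratified mean weights each stratum mean by its population share Nₕ/N.
Σ Nₕx̄ₕ = 11296·503 + 5731·499 + 10568·504 = 5681888 + 2859769 + 5326272 = 13867929.
Divide by N: 13867929 / 27595 = 502.552... → 502.6.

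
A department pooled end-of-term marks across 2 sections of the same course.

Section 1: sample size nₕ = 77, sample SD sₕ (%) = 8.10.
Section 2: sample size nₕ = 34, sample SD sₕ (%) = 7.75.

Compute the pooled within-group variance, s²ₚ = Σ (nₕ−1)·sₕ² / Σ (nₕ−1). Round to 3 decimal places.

1: (77−1)·8.10² = 76·65.61 = 4986.36
2: (34−1)·7.75² = 33·60.0625 = 1982.0625
Numerator = 6968.4225; denominator = Σ(nₕ−1) = 109.
s²ₚ = 6968.4225/109 = 63.93048... → 63.930.

63.930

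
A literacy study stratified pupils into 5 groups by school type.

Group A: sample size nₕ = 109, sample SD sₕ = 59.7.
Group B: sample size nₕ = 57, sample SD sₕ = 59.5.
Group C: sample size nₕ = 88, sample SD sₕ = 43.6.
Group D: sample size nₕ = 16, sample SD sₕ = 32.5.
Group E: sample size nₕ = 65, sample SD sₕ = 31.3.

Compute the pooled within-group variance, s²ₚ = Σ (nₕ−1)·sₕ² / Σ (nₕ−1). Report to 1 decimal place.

2506.4

A: (109−1)·59.7² = 108·3564.09 = 384921.72
B: (57−1)·59.5² = 56·3540.25 = 198254
C: (88−1)·43.6² = 87·1900.96 = 165383.52
D: (16−1)·32.5² = 15·1056.25 = 15843.75
E: (65−1)·31.3² = 64·979.69 = 62700.16
Numerator = 827103.15; denominator = Σ(nₕ−1) = 330.
s²ₚ = 827103.15/330 = 2506.373... → 2506.4.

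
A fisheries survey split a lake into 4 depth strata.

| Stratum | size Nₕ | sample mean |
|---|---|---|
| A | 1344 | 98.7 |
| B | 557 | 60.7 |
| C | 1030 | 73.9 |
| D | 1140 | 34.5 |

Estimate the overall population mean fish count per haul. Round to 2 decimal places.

69.25

x̄_st = (Σ Nₕx̄ₕ) / (Σ Nₕ) = (1344·98.7 + 557·60.7 + 1030·73.9 + 1140·34.5) / 4071
= 281909.7 / 4071 = 69.2483... → 69.25.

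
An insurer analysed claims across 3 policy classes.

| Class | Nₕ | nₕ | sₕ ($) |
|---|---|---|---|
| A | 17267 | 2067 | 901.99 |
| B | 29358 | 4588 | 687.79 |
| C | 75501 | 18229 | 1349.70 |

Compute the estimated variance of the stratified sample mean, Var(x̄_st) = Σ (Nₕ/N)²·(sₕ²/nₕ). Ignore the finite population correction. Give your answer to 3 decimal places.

52.021

N = 122126. Term for each stratum: Wₕ²sₕ²/nₕ.
Var(x̄_st) = 7.868292 + 5.958336 + 38.194497 = 52.021125 → 52.021.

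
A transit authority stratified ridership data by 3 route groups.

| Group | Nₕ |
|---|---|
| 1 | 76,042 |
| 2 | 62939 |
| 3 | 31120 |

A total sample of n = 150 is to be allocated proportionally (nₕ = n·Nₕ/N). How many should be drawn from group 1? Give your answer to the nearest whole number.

N = 76042 + 62939 + 31120 = 170101.
n_1 = 150·76042/170101 = 67.056... → 67.

67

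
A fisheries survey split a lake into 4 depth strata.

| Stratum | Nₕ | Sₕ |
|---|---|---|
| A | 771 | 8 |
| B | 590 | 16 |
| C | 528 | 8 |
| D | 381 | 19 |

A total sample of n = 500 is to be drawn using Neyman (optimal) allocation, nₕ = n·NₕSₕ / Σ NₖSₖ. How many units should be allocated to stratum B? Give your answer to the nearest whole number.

A: NₕSₕ = 771·8 = 6168
B: NₕSₕ = 590·16 = 9440
C: NₕSₕ = 528·8 = 4224
D: NₕSₕ = 381·19 = 7239
Σ NₕSₕ = 27071.
n_B = 500·9440/27071 = 174.356... → 174.

174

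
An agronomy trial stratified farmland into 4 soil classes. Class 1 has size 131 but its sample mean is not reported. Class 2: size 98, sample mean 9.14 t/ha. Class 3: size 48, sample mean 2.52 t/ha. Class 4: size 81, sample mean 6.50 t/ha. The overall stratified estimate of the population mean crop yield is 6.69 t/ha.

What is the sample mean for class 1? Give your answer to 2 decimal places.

Σ Nₕx̄ₕ = N·μ, so 131·x̄_1 = 358·6.69 − (98·9.14 + 48·2.52 + 81·6.50).
= 2395.02 − 1543.18 = 851.84.
x̄_1 = 851.84 / 131 = 6.5026... → 6.50.

6.50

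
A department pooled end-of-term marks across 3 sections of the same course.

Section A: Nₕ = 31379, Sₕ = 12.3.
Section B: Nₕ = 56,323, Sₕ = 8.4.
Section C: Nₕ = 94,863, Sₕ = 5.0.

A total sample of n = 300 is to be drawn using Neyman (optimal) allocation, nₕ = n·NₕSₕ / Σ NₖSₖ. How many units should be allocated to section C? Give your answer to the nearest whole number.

107

A: NₕSₕ = 31379·12.3 = 385961.7
B: NₕSₕ = 56323·8.4 = 473113.2
C: NₕSₕ = 94863·5.0 = 474315
Σ NₕSₕ = 1333389.9.
n_C = 300·474315/1333389.9 = 106.716... → 107.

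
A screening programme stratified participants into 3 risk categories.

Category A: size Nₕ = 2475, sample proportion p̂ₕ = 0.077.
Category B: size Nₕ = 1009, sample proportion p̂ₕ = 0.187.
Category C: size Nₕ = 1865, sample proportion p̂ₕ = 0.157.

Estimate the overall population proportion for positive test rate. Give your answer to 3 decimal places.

N = 2475 + 1009 + 1865 = 5349.
Overall proportion = Σ (Nₕ/N)·p̂ₕ.
Σ Nₕp̂ₕ = 190.575 + 188.683 + 292.805 = 672.063.
672.063 / 5349 = 0.12564... → 0.126.

0.126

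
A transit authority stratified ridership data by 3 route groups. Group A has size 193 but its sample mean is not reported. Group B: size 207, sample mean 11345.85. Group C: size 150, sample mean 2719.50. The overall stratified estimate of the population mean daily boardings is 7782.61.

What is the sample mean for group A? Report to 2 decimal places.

7895.96

Σ Nₕx̄ₕ = N·μ, so 193·x̄_A = 550·7782.61 − (207·11345.85 + 150·2719.50).
= 4280435.5 − 2756515.95 = 1523919.55.
x̄_A = 1523919.55 / 193 = 7895.9562... → 7895.96.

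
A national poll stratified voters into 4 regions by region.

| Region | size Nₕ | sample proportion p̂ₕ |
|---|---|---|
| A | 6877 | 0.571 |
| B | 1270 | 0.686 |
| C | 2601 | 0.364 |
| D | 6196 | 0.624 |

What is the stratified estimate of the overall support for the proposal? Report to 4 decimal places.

N = 6877 + 1270 + 2601 + 6196 = 16944.
Overall proportion = Σ (Nₕ/N)·p̂ₕ.
Σ Nₕp̂ₕ = 3926.767 + 871.22 + 946.764 + 3866.304 = 9611.055.
9611.055 / 16944 = 0.567225... → 0.5672.

0.5672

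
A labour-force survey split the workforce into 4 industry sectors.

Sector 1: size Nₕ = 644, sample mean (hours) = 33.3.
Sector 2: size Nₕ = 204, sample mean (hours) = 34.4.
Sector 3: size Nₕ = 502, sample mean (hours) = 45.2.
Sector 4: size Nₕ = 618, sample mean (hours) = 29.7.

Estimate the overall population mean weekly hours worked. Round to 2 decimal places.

x̄_st = (Σ Nₕx̄ₕ) / (Σ Nₕ) = (644·33.3 + 204·34.4 + 502·45.2 + 618·29.7) / 1968
= 69507.8 / 1968 = 35.3190... → 35.32.

35.32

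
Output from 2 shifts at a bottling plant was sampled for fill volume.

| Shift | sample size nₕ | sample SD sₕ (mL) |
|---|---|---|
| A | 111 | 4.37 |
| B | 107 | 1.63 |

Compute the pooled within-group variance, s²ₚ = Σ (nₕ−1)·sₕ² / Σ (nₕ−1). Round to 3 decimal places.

11.029

A: (111−1)·4.37² = 110·19.0969 = 2100.659
B: (107−1)·1.63² = 106·2.6569 = 281.6314
Numerator = 2382.2904; denominator = Σ(nₕ−1) = 216.
s²ₚ = 2382.2904/216 = 11.02912... → 11.029.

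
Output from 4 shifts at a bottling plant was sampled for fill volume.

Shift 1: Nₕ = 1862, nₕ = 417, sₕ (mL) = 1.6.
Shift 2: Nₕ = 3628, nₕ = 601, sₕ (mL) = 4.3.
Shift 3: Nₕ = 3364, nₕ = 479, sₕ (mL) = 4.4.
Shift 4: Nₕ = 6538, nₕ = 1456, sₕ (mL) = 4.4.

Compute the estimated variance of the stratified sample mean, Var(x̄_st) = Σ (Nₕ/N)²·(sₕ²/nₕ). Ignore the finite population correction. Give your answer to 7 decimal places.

0.0061288

N = 15392; Wₕ = Nₕ/N.
shift 1: (1862/15392)²·1.6²/417 = 0.0000898407
shift 2: (3628/15392)²·4.3²/601 = 0.0017092551
shift 3: (3364/15392)²·4.4²/479 = 0.0019305973
shift 4: (6538/15392)²·4.4²/1456 = 0.0023990743
Sum = 0.0061287675 → 0.0061288.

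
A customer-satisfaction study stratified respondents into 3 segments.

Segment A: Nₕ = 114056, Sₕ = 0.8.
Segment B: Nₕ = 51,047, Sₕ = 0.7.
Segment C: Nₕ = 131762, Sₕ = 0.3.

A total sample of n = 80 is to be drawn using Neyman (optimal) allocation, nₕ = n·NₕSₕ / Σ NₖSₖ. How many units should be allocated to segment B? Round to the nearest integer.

Σ NₕSₕ = 114056·0.8 + 51047·0.7 + 131762·0.3 = 166506.3.
Share for B: 35732.9/166506.3 = 0.21460.
n_B = 80 × 0.21460 = 17.168... → 17.

17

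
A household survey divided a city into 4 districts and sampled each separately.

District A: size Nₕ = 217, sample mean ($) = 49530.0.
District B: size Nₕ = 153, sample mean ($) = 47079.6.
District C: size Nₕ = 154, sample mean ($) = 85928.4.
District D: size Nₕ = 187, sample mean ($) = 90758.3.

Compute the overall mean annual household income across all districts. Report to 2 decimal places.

67729.91

N = 711; weights Wₕ = Nₕ/N = (0.3052, 0.2152, 0.2166, 0.2630).
x̄_st = Σ Wₕ·x̄ₕ = 0.3052·49530.0 + 0.2152·47079.6 + 0.2166·85928.4 + 0.2630·90758.3 ≈ 67729.9079...
→ 67729.91.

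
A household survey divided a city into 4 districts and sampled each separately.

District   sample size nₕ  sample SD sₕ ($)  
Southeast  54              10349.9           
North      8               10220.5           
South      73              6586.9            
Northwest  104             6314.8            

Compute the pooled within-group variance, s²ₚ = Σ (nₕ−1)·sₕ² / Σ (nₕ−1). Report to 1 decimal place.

Southeast: (54−1)·10349.9² = 53·107120430.01 = 5677382790.53
North: (8−1)·10220.5² = 7·104458620.25 = 731210341.75
South: (73−1)·6586.9² = 72·43387251.61 = 3123882115.92
Northwest: (104−1)·6314.8² = 103·39876699.04 = 4107300001.12
Numerator = 13639775249.32; denominator = Σ(nₕ−1) = 235.
s²ₚ = 13639775249.32/235 = 58041596.806... → 58041596.8.

58041596.8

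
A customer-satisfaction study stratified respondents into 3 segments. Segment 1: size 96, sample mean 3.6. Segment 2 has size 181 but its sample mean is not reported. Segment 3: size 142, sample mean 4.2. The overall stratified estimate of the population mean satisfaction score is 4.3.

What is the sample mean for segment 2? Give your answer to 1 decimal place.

4.7

Σ Nₕx̄ₕ = N·μ, so 181·x̄_2 = 419·4.3 − (96·3.6 + 142·4.2).
= 1801.7 − 942 = 859.7.
x̄_2 = 859.7 / 181 = 4.750... → 4.7.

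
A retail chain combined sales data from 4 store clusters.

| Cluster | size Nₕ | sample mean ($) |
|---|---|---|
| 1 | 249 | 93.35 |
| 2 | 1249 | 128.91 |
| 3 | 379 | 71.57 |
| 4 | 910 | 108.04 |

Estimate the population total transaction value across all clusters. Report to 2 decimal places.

309694.17

Estimate total by summing Nₕ·x̄ₕ over strata.
249·93.35 + 1249·128.91 + 379·71.57 + 910·108.04 = 23244.15 + 161008.59 + 27125.03 + 98316.4 = 309694.17.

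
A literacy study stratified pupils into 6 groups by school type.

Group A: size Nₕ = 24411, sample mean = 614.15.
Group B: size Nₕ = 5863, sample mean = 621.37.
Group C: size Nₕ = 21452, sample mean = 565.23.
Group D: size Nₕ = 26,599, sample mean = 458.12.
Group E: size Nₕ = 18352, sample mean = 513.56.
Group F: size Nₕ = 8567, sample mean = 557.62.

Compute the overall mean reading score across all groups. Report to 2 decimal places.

543.00

N = 24411 + 5863 + 21452 + 26599 + 18352 + 8567 = 105244.
Overall mean = Σ (Nₕ/N)·x̄ₕ — weight by population share, not a simple average.
Σ Nₕx̄ₕ = 24411·614.15 + 5863·621.37 + 21452·565.23 + 26599·458.12 + 18352·513.56 + 8567·557.62 = 14992015.65 + 3643092.31 + 12125313.96 + 12185533.88 + 9424853.12 + 4777130.54 = 57147939.46.
Divide by N: 57147939.46 / 105244 = 543.0043... → 543.00.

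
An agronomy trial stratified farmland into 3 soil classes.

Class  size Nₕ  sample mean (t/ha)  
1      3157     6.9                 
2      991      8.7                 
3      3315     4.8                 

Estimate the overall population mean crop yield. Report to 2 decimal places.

6.21

x̄_st = (Σ Nₕx̄ₕ) / (Σ Nₕ) = (3157·6.9 + 991·8.7 + 3315·4.8) / 7463
= 46317 / 7463 = 6.2062... → 6.21.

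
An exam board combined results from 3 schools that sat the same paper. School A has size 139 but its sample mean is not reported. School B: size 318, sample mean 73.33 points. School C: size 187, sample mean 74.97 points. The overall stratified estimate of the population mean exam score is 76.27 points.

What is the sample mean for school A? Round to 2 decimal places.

84.74

N = 139 + 318 + 187 = 644.
Overall total = μ·N = 76.27·644 = 49117.88.
Subtract the known strata: 318·73.33 + 187·74.97 = 37338.33.
Remaining total for school A: 49117.88 − 37338.33 = 11779.55.
Divide by its size: 11779.55 / 139 = 84.7450... → 84.74.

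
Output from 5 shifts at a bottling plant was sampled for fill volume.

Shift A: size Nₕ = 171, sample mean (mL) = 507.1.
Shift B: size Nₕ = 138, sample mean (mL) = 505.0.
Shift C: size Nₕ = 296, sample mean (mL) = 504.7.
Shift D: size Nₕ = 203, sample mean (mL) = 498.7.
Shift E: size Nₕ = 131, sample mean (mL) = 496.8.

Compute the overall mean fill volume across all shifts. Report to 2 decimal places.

N = 939; weights Wₕ = Nₕ/N = (0.1821, 0.1470, 0.3152, 0.2162, 0.1395).
x̄_st = Σ Wₕ·x̄ₕ = 0.1821·507.1 + 0.1470·505.0 + 0.3152·504.7 + 0.2162·498.7 + 0.1395·496.8 ≈ 502.7819...
→ 502.78.

502.78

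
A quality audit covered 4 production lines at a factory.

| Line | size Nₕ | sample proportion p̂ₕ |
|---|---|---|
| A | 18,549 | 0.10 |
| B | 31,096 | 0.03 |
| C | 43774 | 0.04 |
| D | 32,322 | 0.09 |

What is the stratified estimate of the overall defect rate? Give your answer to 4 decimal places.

0.0592

N = 18549 + 31096 + 43774 + 32322 = 125741.
Overall proportion = Σ (Nₕ/N)·p̂ₕ.
Σ Nₕp̂ₕ = 1854.9 + 932.88 + 1750.96 + 2908.98 = 7447.72.
7447.72 / 125741 = 0.059231... → 0.0592.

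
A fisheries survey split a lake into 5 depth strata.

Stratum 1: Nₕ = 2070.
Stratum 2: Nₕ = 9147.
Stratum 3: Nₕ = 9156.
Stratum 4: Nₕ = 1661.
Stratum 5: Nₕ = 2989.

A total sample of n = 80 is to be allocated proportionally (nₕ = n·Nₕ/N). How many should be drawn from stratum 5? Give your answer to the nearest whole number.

Share of stratum 5 = 2989/25023 = 0.11945.
Allocate 80 × 0.11945 = 9.556... → 10.

10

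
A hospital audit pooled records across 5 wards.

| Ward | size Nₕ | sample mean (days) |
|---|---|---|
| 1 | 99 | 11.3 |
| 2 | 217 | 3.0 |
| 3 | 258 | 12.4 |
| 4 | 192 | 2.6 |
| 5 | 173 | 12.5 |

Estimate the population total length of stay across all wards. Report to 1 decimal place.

7630.6

1: 99·11.3 = 1118.7
2: 217·3.0 = 651
3: 258·12.4 = 3199.2
4: 192·2.6 = 499.2
5: 173·12.5 = 2162.5
τ̂ = Σ Nₕx̄ₕ = 7630.6.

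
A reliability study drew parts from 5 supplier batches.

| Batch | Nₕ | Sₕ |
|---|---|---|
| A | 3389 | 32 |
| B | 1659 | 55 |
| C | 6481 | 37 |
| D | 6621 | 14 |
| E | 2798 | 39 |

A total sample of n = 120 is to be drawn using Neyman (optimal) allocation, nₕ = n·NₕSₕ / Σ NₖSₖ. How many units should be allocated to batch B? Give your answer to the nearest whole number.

A: NₕSₕ = 3389·32 = 108448
B: NₕSₕ = 1659·55 = 91245
C: NₕSₕ = 6481·37 = 239797
D: NₕSₕ = 6621·14 = 92694
E: NₕSₕ = 2798·39 = 109122
Σ NₕSₕ = 641306.
n_B = 120·91245/641306 = 17.074... → 17.

17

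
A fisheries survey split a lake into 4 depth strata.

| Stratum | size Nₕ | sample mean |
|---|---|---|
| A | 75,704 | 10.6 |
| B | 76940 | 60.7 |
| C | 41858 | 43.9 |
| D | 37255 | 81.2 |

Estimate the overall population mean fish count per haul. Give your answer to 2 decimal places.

44.60

N = 75704 + 76940 + 41858 + 37255 = 231757.
The stratified mean weights each stratum mean by its population share Nₕ/N.
Σ Nₕx̄ₕ = 75704·10.6 + 76940·60.7 + 41858·43.9 + 37255·81.2 = 802462.4 + 4670258 + 1837566.2 + 3025106 = 10335392.6.
Divide by N: 10335392.6 / 231757 = 44.5958... → 44.60.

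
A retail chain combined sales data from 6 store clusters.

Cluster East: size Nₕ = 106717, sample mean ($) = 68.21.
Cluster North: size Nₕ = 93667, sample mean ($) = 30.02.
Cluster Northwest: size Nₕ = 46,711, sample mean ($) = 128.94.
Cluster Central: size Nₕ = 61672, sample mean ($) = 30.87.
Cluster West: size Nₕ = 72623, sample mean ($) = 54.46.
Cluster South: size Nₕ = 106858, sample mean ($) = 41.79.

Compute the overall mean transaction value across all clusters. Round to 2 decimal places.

54.15

x̄_st = (Σ Nₕx̄ₕ) / (Σ Nₕ) = (106717·68.21 + 93667·30.02 + 46711·128.94 + 61672·30.87 + 72623·54.46 + 106858·41.79) / 488248
= 26438425.29 / 488248 = 54.1496... → 54.15.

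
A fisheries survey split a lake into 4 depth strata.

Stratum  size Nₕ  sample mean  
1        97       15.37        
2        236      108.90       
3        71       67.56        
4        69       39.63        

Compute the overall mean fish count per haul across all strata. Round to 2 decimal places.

N = 97 + 236 + 71 + 69 = 473.
Overall mean = Σ (Nₕ/N)·x̄ₕ — weight by population share, not a simple average.
Σ Nₕx̄ₕ = 97·15.37 + 236·108.90 + 71·67.56 + 69·39.63 = 1490.89 + 25700.4 + 4796.76 + 2734.47 = 34722.52.
Divide by N: 34722.52 / 473 = 73.4091... → 73.41.

73.41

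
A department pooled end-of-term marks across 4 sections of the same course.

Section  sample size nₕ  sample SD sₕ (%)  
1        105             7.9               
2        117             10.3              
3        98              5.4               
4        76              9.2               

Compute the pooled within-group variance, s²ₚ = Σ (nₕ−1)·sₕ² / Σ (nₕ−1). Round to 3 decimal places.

Degrees of freedom: 104 + 116 + 97 + 75 = 392.
Σ(nₕ−1)sₕ² = 104·62.41 + 116·106.09 + 97·29.16 + 75·84.64 = 27973.6.
s²ₚ = 27973.6 / 392 = 71.36122... → 71.361.

71.361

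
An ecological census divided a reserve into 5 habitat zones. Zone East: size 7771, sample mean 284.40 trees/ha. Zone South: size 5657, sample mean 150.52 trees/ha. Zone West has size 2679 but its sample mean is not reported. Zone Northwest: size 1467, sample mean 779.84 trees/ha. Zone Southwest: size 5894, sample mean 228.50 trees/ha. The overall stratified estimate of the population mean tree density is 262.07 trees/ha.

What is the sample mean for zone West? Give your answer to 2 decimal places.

N = 7771 + 5657 + 2679 + 1467 + 5894 = 23468.
Overall total = μ·N = 262.07·23468 = 6150258.76.
Subtract the known strata: 7771·284.40 + 5657·150.52 + 1467·779.84 + 5894·228.50 = 5552368.32.
Remaining total for zone West: 6150258.76 − 5552368.32 = 597890.44.
Divide by its size: 597890.44 / 2679 = 223.1767... → 223.18.

223.18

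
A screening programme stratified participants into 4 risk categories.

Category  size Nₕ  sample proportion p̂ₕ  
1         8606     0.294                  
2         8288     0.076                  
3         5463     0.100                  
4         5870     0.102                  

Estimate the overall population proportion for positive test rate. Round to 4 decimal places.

0.1525

N = 8606 + 8288 + 5463 + 5870 = 28227.
Overall proportion = Σ (Nₕ/N)·p̂ₕ.
Σ Nₕp̂ₕ = 2530.164 + 629.888 + 546.3 + 598.74 = 4305.092.
4305.092 / 28227 = 0.152517... → 0.1525.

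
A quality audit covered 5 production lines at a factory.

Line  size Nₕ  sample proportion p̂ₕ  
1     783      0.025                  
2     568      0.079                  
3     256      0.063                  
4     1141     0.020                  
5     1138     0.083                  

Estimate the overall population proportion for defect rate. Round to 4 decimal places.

N = 783 + 568 + 256 + 1141 + 1138 = 3886.
Overall proportion = Σ (Nₕ/N)·p̂ₕ.
Σ Nₕp̂ₕ = 19.575 + 44.872 + 16.128 + 22.82 + 94.454 = 197.849.
197.849 / 3886 = 0.050913... → 0.0509.

0.0509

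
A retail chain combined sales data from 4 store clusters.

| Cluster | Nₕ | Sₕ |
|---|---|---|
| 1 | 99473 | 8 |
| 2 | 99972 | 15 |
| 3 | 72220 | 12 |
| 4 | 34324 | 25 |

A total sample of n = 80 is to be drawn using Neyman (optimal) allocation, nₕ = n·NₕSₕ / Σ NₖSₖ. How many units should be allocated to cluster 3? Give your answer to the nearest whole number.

1: NₕSₕ = 99473·8 = 795784
2: NₕSₕ = 99972·15 = 1499580
3: NₕSₕ = 72220·12 = 866640
4: NₕSₕ = 34324·25 = 858100
Σ NₕSₕ = 4020104.
n_3 = 80·866640/4020104 = 17.246... → 17.

17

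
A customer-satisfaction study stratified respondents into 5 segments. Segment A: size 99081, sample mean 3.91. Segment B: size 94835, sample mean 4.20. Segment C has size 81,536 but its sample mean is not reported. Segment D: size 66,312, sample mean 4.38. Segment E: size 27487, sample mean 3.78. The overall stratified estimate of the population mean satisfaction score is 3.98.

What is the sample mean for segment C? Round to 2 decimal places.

3.55

N = 99081 + 94835 + 81536 + 66312 + 27487 = 369251.
Overall total = μ·N = 3.98·369251 = 1469618.98.
Subtract the known strata: 99081·3.91 + 94835·4.20 + 66312·4.38 + 27487·3.78 = 1180061.13.
Remaining total for segment C: 1469618.98 − 1180061.13 = 289557.85.
Divide by its size: 289557.85 / 81536 = 3.5513... → 3.55.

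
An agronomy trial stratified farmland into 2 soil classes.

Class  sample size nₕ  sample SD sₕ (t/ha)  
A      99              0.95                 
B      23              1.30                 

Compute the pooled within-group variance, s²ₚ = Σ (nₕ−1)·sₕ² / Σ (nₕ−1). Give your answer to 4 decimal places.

1.0469

A: (99−1)·0.95² = 98·0.9025 = 88.445
B: (23−1)·1.30² = 22·1.69 = 37.18
Numerator = 125.625; denominator = Σ(nₕ−1) = 120.
s²ₚ = 125.625/120 = 1.046875 → 1.0469.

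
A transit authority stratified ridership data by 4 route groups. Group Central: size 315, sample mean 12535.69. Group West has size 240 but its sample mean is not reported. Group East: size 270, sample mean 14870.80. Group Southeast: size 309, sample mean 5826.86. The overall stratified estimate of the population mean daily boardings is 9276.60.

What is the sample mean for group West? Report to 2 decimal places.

3147.11

Σ Nₕx̄ₕ = N·μ, so 240·x̄_West = 1134·9276.60 − (315·12535.69 + 270·14870.80 + 309·5826.86).
= 10519664.4 − 9764358.09 = 755306.31.
x̄_West = 755306.31 / 240 = 3147.1096... → 3147.11.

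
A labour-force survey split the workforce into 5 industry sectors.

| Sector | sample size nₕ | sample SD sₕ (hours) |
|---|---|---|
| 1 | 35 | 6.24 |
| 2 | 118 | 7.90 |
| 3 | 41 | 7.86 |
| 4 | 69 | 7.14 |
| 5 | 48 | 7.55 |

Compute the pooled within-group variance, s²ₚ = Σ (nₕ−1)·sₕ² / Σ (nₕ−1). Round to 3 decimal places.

1: (35−1)·6.24² = 34·38.9376 = 1323.8784
2: (118−1)·7.90² = 117·62.41 = 7301.97
3: (41−1)·7.86² = 40·61.7796 = 2471.184
4: (69−1)·7.14² = 68·50.9796 = 3466.6128
5: (48−1)·7.55² = 47·57.0025 = 2679.1175
Numerator = 17242.7627; denominator = Σ(nₕ−1) = 306.
s²ₚ = 17242.7627/306 = 56.34890... → 56.349.

56.349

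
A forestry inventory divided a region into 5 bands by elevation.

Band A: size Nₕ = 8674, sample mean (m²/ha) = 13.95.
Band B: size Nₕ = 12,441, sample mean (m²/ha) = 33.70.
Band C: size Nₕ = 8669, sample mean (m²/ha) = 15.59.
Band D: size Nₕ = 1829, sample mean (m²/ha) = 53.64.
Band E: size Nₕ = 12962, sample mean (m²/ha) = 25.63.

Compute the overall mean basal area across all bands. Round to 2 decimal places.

x̄_st = (Σ Nₕx̄ₕ) / (Σ Nₕ) = (8674·13.95 + 12441·33.70 + 8669·15.59 + 1829·53.64 + 12962·25.63) / 44575
= 1105737.33 / 44575 = 24.8062... → 24.81.

24.81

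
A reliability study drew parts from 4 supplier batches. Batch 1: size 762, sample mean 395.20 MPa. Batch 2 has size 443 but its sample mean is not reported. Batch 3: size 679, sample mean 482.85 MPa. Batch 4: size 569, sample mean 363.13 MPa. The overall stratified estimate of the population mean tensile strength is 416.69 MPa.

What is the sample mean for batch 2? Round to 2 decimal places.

Σ Nₕx̄ₕ = N·μ, so 443·x̄_2 = 2453·416.69 − (762·395.20 + 679·482.85 + 569·363.13).
= 1022140.57 − 835618.52 = 186522.05.
x̄_2 = 186522.05 / 443 = 421.0430... → 421.04.

421.04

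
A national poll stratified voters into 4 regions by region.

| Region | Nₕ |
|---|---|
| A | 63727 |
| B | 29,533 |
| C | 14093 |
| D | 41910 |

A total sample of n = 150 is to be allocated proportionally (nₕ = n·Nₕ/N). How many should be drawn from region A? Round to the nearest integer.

N = 63727 + 29533 + 14093 + 41910 = 149263.
n_A = 150·63727/149263 = 64.042... → 64.

64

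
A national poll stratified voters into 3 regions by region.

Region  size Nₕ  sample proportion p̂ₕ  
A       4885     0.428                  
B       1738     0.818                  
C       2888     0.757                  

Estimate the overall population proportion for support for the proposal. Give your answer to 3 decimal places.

0.599

Wₕ = Nₕ/N with N = 9511: 0.5136, 0.1827, 0.3036.
p̂_st = 0.5136·0.428 + 0.1827·0.818 + 0.3036·0.757 ≈ 0.59917... → 0.599.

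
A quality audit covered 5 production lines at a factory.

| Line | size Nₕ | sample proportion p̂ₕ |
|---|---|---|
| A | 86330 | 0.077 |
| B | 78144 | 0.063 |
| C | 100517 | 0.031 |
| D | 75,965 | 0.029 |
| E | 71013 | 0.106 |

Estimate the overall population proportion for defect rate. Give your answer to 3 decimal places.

Wₕ = Nₕ/N with N = 411969: 0.2096, 0.1897, 0.2440, 0.1844, 0.1724.
p̂_st = 0.2096·0.077 + 0.1897·0.063 + 0.2440·0.031 + 0.1844·0.029 + 0.1724·0.106 ≈ 0.05927... → 0.059.

0.059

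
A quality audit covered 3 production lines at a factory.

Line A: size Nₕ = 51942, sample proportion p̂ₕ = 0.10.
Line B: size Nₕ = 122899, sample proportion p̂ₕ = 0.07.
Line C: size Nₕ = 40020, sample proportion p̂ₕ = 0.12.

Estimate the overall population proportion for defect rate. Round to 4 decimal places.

Wₕ = Nₕ/N with N = 214861: 0.2417, 0.5720, 0.1863.
p̂_st = 0.2417·0.10 + 0.5720·0.07 + 0.1863·0.12 ≈ 0.086565... → 0.0866.

0.0866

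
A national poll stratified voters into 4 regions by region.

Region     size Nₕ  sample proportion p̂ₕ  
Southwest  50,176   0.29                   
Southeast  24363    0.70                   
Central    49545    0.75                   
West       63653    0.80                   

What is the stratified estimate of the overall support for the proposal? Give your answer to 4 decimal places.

Wₕ = Nₕ/N with N = 187737: 0.2673, 0.1298, 0.2639, 0.3391.
p̂_st = 0.2673·0.29 + 0.1298·0.70 + 0.2639·0.75 + 0.3391·0.80 ≈ 0.637521... → 0.6375.

0.6375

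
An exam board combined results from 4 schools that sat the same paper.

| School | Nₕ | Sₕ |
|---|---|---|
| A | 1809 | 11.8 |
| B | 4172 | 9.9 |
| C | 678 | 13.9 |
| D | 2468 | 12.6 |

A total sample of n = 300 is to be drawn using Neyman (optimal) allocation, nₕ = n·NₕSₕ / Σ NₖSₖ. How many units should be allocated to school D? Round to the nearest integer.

Σ NₕSₕ = 1809·11.8 + 4172·9.9 + 678·13.9 + 2468·12.6 = 103170.
Share for D: 31096.8/103170 = 0.30141.
n_D = 300 × 0.30141 = 90.424... → 90.

90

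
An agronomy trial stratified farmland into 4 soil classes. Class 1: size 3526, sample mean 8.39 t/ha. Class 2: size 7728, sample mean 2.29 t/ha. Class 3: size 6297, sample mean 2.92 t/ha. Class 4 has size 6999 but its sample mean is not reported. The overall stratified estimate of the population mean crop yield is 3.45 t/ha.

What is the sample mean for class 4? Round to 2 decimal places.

N = 3526 + 7728 + 6297 + 6999 = 24550.
Overall total = μ·N = 3.45·24550 = 84697.5.
Subtract the known strata: 3526·8.39 + 7728·2.29 + 6297·2.92 = 65667.5.
Remaining total for class 4: 84697.5 − 65667.5 = 19030.
Divide by its size: 19030 / 6999 = 2.7190... → 2.72.

2.72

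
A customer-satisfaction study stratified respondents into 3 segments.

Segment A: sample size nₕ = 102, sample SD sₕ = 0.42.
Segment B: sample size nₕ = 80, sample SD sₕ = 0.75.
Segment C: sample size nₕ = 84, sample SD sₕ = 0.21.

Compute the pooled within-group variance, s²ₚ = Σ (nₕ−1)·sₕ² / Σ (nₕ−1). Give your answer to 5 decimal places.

0.25062

A: (102−1)·0.42² = 101·0.1764 = 17.8164
B: (80−1)·0.75² = 79·0.5625 = 44.4375
C: (84−1)·0.21² = 83·0.0441 = 3.6603
Numerator = 65.9142; denominator = Σ(nₕ−1) = 263.
s²ₚ = 65.9142/263 = 0.2506243... → 0.25062.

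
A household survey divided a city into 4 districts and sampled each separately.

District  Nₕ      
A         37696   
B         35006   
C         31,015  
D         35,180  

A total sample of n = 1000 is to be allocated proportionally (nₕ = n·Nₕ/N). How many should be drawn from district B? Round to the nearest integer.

252

Share of district B = 35006/138897 = 0.25203.
Allocate 1000 × 0.25203 = 252.028... → 252.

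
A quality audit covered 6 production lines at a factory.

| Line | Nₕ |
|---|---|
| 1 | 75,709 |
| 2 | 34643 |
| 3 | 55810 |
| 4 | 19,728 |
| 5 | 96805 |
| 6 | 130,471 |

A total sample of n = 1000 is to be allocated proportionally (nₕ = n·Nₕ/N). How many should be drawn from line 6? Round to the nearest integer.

316

N = 75709 + 34643 + 55810 + 19728 + 96805 + 130471 = 413166.
n_6 = 1000·130471/413166 = 315.783... → 316.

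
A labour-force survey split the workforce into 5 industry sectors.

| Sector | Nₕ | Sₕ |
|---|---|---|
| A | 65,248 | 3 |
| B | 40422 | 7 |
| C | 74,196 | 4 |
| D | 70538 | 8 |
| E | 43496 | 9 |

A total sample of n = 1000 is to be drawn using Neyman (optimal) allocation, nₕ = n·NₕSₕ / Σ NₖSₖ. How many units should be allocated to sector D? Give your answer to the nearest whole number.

326

A: NₕSₕ = 65248·3 = 195744
B: NₕSₕ = 40422·7 = 282954
C: NₕSₕ = 74196·4 = 296784
D: NₕSₕ = 70538·8 = 564304
E: NₕSₕ = 43496·9 = 391464
Σ NₕSₕ = 1731250.
n_D = 1000·564304/1731250 = 325.952... → 326.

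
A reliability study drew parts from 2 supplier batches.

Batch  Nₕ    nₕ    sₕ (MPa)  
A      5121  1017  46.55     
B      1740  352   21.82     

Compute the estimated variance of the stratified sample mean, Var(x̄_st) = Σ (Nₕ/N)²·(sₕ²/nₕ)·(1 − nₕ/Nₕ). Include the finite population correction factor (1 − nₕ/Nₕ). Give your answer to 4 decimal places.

1.0207

N = 6861; Wₕ = Nₕ/N.
batch A: (5121/6861)²·46.55²/1017·(1 − 1017/5121) = 0.9512742
batch B: (1740/6861)²·21.82²/352·(1 − 352/1740) = 0.0693954
Sum = 1.0206696 → 1.0207.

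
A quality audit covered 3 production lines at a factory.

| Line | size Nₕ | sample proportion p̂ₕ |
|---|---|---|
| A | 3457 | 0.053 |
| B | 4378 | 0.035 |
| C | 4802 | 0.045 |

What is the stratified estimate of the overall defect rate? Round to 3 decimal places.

Wₕ = Nₕ/N with N = 12637: 0.2736, 0.3464, 0.3800.
p̂_st = 0.2736·0.053 + 0.3464·0.035 + 0.3800·0.045 ≈ 0.04372... → 0.044.

0.044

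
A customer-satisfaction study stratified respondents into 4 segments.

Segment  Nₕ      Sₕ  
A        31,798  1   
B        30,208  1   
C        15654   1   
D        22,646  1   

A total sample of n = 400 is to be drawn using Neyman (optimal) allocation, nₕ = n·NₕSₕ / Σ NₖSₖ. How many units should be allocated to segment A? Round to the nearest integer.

127

Σ NₕSₕ = 31798·1 + 30208·1 + 15654·1 + 22646·1 = 100306.
Share for A: 31798/100306 = 0.31701.
n_A = 400 × 0.31701 = 126.804... → 127.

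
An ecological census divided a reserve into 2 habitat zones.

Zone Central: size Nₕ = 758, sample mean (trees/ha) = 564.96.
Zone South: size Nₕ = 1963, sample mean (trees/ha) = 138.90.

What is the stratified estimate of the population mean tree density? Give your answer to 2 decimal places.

257.59

N = 2721; weights Wₕ = Nₕ/N = (0.2786, 0.7214).
x̄_st = Σ Wₕ·x̄ₕ = 0.2786·564.96 + 0.7214·138.90 ≈ 257.5893...
→ 257.59.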